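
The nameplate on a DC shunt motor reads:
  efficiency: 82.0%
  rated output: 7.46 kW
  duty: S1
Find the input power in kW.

9.1 kW

P_out = 7460 W
P_in = P_out/η = 7460/0.82 = 9098 W = 9.1 kW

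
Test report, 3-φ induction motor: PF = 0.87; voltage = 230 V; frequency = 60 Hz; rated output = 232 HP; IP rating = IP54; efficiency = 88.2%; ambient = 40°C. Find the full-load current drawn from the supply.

566 A

P_out = 232 × 746 = 173072 W
P_in = P_out / η = 173072 / 0.882 = 196227 W
I_L = P_in / (√3·V_L·cosφ) = 196227 / (1.732 × 230 × 0.87) = 566 A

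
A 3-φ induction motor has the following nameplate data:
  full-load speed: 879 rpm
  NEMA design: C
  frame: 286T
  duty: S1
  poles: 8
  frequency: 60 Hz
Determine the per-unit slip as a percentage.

2.33 %

n_s = 120f/p = 120×60/8 = 900 rpm
s = (n_s − n)/n_s = (900 − 879)/900 = 0.0233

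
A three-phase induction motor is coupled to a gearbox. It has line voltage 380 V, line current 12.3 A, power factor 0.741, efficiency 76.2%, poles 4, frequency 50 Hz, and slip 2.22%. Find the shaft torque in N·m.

P_in = √3·V·I·cosφ = 1.732 × 380 × 12.3 × 0.741 = 5999 W
P_out = η·P_in = 0.762 × 5999 = 4571 W
n_s = 120×50/4 = 1500 rpm; n = 1500×(1−0.0222) = 1467 rpm
ω = 2π×1467/60 = 153.6 rad/s
τ = P_out/ω = 4571/153.6 = 29.8 N·m

29.8 N·m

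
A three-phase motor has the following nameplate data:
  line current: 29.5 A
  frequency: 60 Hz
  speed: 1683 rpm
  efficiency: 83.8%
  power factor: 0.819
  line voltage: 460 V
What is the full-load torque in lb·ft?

67.5 lb·ft

P_in = √3·V·I·cosφ = 1.732 × 460 × 29.5 × 0.819 = 19249 W
P_out = η·P_in = 0.838 × 19249 = 16131 W
n = 1683 rpm
ω = 2π×1683/60 = 176.2 rad/s
τ = P_out/ω = 16131/176.2 = 91.55 N·m
In lb·ft: 91.55/1.356 = 67.5 lb·ft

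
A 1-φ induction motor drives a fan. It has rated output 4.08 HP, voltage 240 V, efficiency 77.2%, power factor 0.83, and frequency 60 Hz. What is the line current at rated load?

P_out = 4.08 × 746 = 3044 W
P_in = P_out / η = 3044 / 0.772 = 3943 W
I = P_in / (V·cosφ) = 3943 / (240 × 0.83) = 19.8 A

19.8 A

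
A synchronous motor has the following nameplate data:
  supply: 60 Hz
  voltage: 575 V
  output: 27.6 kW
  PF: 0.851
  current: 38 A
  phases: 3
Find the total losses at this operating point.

P_in = √3·V·I·cosφ = 1.732×575×38×0.851 = 32205 W
P_out = 27600 W
Losses = P_in − P_out = 32205 − 27600 = 4605 W

4610 W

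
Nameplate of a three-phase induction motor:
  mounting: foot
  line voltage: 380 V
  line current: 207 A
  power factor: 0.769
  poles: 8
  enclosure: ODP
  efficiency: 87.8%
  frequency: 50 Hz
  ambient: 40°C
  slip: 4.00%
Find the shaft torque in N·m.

P_in = √3·V·I·cosφ = 1.732 × 380 × 207 × 0.769 = 104768 W
P_out = η·P_in = 0.878 × 104768 = 91986 W
n_s = 120×50/8 = 750 rpm; n = 750×(1−0.04) = 720 rpm
ω = 2π×720/60 = 75.4 rad/s
τ = P_out/ω = 91986/75.4 = 1220 N·m

1220 N·m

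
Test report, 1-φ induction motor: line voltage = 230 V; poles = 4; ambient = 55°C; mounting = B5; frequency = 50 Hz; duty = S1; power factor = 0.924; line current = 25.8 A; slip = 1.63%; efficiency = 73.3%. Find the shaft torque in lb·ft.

P_in = V·I·cosφ = 230 × 25.8 × 0.924 = 5483 W
P_out = η·P_in = 0.733 × 5483 = 4019 W
n_s = 120×50/4 = 1500 rpm; n = 1500×(1−0.0163) = 1476 rpm
ω = 2π×1476/60 = 154.6 rad/s
τ = P_out/ω = 4019/154.6 = 26 N·m
In lb·ft: 26/1.356 = 19.2 lb·ft

19.2 lb·ft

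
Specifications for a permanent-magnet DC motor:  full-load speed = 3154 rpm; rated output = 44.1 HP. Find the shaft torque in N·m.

99.6 N·m

P_out = 44.1 × 746 = 32899 W
ω = 2π × 3154/60 = 330.3 rad/s
τ = P_out/ω = 32899/330.3 = 99.6 N·m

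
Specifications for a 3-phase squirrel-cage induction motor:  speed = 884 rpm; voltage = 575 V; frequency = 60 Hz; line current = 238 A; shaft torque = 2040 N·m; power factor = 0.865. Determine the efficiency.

ω = 2π × 884/60 = 92.57 rad/s; P_out = τω = 2040 × 92.57 = 188843 W
P_in = √3·V_L·I_L·cosφ = 1.732 × 575 × 238 × 0.865 = 205026 W
η = P_out / P_in = 188843 / 205026 = 0.921 = 92.1%

92.1 %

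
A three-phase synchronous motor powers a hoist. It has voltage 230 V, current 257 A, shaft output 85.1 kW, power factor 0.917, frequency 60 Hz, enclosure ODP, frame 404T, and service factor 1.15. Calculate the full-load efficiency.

P_out = 85.1 kW = 85100 W
P_in = √3·V_L·I_L·cosφ = 1.732 × 230 × 257 × 0.917 = 93881 W
η = P_out / P_in = 85100 / 93881 = 0.906 = 90.6%

90.6 %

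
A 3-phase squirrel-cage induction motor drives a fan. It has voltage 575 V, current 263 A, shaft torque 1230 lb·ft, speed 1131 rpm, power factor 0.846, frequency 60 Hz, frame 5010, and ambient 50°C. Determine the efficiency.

89.1 %

τ = 1230 lb·ft × 1.356 = 1668 N·m
ω = 2π × 1131/60 = 118.4 rad/s; P_out = τω = 1668 × 118.4 = 197491 W
P_in = √3·V_L·I_L·cosφ = 1.732 × 575 × 263 × 0.846 = 221586 W
η = P_out / P_in = 197491 / 221586 = 0.891 = 89.1%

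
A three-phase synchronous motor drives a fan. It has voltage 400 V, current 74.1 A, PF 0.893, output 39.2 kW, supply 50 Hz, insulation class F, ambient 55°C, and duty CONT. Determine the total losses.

P_in = √3·V·I·cosφ = 1.732×400×74.1×0.893 = 45843 W
P_out = 39200 W
Losses = P_in − P_out = 45843 − 39200 = 6643 W

6.64 kW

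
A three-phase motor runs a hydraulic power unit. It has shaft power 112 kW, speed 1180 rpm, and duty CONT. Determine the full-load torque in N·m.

906 N·m

ω = 2π × 1180/60 = 123.6 rad/s
τ = P/ω = 112000/123.6 = 906 N·m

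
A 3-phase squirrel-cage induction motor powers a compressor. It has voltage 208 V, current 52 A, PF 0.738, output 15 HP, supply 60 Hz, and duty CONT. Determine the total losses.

2640 W

P_in = √3·V·I·cosφ = 1.732×208×52×0.738 = 13825 W
P_out = 15×746 = 11190 W
Losses = P_in − P_out = 13825 − 11190 = 2635 W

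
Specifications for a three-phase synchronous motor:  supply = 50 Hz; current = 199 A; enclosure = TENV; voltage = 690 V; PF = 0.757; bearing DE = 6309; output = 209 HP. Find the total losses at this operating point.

P_in = √3·V·I·cosφ = 1.732×690×199×0.757 = 180030 W
P_out = 209×746 = 155914 W
Losses = P_in − P_out = 180030 − 155914 = 24116 W

24.1 kW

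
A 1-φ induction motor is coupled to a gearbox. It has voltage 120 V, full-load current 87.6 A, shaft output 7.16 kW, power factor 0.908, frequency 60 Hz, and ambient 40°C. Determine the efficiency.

75.0 %

P_out = 7.16 kW = 7160 W
P_in = V·I·cosφ = 120 × 87.6 × 0.908 = 9545 W
η = P_out / P_in = 7160 / 9545 = 0.750 = 75.0%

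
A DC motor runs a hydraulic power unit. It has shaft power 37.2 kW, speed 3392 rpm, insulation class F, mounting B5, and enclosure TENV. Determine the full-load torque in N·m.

105 N·m

ω = 2π × 3392/60 = 355.2 rad/s
τ = P/ω = 37200/355.2 = 105 N·m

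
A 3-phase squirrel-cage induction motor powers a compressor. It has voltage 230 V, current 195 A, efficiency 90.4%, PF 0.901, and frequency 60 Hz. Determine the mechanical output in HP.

84.8 HP

P_in = √3·V·I·cosφ = 1.732 × 230 × 195 × 0.901 = 69990 W
P_out = η·P_in = 0.904 × 69990 = 63271 W
= 63271/746 = 84.8 HP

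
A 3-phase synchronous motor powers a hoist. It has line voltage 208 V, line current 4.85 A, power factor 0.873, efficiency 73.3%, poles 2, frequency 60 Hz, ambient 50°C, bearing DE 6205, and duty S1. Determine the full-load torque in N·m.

P_in = √3·V·I·cosφ = 1.732 × 208 × 4.85 × 0.873 = 1525 W
P_out = η·P_in = 0.733 × 1525 = 1118 W
n = n_s = 120×60/2 = 3600 rpm (synchronous)
ω = 2π×3600/60 = 377 rad/s
τ = P_out/ω = 1118/377 = 2.97 N·m

2.97 N·m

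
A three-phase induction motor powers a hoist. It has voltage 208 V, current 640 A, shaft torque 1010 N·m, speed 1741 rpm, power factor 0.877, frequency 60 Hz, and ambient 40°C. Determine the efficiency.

ω = 2π × 1741/60 = 182.3 rad/s; P_out = τω = 1010 × 182.3 = 184123 W
P_in = √3·V_L·I_L·cosφ = 1.732 × 208 × 640 × 0.877 = 202204 W
η = P_out / P_in = 184123 / 202204 = 0.911 = 91.1%

91.1 %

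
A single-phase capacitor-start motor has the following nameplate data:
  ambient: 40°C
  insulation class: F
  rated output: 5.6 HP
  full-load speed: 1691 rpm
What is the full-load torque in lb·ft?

P_out = 5.6 × 746 = 4178 W
ω = 2π × 1691/60 = 177.1 rad/s
τ = P_out/ω = 4178/177.1 = 23.59 N·m
In lb·ft: 23.59/1.356 = 17.4 lb·ft

17.4 lb·ft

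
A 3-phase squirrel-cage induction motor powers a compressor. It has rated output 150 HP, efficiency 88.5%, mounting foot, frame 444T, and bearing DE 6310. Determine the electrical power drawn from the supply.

126 kW

P_out = 150 × 746 = 111900 W
P_in = P_out/η = 111900/0.885 = 126441 W = 126 kW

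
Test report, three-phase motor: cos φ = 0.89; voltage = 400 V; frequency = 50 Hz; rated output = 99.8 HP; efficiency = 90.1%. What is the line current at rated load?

P_out = 99.8 × 746 = 74451 W
P_in = P_out / η = 74451 / 0.901 = 82632 W
I_L = P_in / (√3·V_L·cosφ) = 82632 / (1.732 × 400 × 0.89) = 134 A

134 A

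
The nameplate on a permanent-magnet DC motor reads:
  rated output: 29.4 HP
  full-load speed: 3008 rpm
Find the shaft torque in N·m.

P_out = 29.4 × 746 = 21932 W
ω = 2π × 3008/60 = 315 rad/s
τ = P_out/ω = 21932/315 = 69.6 N·m

69.6 N·m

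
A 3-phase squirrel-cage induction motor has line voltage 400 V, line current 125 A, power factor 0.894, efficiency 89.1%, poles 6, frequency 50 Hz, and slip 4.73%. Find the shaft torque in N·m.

P_in = √3·V·I·cosφ = 1.732 × 400 × 125 × 0.894 = 77420 W
P_out = η·P_in = 0.891 × 77420 = 68981 W
n_s = 120×50/6 = 1000 rpm; n = 1000×(1−0.0473) = 953 rpm
ω = 2π×953/60 = 99.8 rad/s
τ = P_out/ω = 68981/99.8 = 691 N·m

691 N·m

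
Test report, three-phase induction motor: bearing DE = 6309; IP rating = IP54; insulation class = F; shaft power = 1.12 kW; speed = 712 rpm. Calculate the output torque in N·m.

ω = 2π × 712/60 = 74.56 rad/s
τ = P/ω = 1120/74.56 = 15 N·m

15 N·m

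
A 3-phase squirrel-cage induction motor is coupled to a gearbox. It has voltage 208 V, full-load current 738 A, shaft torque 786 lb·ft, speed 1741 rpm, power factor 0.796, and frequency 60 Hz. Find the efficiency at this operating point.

τ = 786 lb·ft × 1.356 = 1066 N·m
ω = 2π × 1741/60 = 182.3 rad/s; P_out = τω = 1066 × 182.3 = 194332 W
P_in = √3·V_L·I_L·cosφ = 1.732 × 208 × 738 × 0.796 = 211632 W
η = P_out / P_in = 194332 / 211632 = 0.918 = 91.8%

91.8 %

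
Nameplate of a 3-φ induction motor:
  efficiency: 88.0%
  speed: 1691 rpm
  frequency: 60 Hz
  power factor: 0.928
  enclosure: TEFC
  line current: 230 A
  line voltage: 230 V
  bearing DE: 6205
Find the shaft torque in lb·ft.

312 lb·ft

P_in = √3·V·I·cosφ = 1.732 × 230 × 230 × 0.928 = 85026 W
P_out = η·P_in = 0.88 × 85026 = 74823 W
n = 1691 rpm
ω = 2π×1691/60 = 177.1 rad/s
τ = P_out/ω = 74823/177.1 = 422.5 N·m
In lb·ft: 422.5/1.356 = 312 lb·ft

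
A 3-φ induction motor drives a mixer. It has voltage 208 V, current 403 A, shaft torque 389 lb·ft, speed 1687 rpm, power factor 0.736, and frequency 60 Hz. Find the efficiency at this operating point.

τ = 389 lb·ft × 1.356 = 527.5 N·m
ω = 2π × 1687/60 = 176.7 rad/s; P_out = τω = 527.5 × 176.7 = 93209 W
P_in = √3·V_L·I_L·cosφ = 1.732 × 208 × 403 × 0.736 = 106855 W
η = P_out / P_in = 93209 / 106855 = 0.872 = 87.2%

87.2 %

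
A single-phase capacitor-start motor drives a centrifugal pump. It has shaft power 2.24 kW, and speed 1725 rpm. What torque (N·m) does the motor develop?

ω = 2π × 1725/60 = 180.6 rad/s
τ = P/ω = 2240/180.6 = 12.4 N·m

12.4 N·m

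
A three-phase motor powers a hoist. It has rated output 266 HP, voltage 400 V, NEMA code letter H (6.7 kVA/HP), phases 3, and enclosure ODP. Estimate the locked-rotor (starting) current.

2570 A

S_LR = 6.7 × 266 = 1782.2 kVA
I_LR = S_LR/(√3·V_L) = 1782200/(1.732×400) = 2570 A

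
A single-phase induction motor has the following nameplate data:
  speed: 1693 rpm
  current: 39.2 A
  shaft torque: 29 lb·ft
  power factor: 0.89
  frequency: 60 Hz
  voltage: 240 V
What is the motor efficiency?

τ = 29 lb·ft × 1.356 = 39.32 N·m
ω = 2π × 1693/60 = 177.3 rad/s; P_out = τω = 39.32 × 177.3 = 6971 W
P_in = V·I·cosφ = 240 × 39.2 × 0.89 = 8373 W
η = P_out / P_in = 6971 / 8373 = 0.833 = 83.3%

83.3 %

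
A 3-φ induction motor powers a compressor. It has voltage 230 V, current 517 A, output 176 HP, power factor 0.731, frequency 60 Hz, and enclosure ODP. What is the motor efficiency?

87.2 %

P_out = 176 × 746 = 131296 W
P_in = √3·V_L·I_L·cosφ = 1.732 × 230 × 517 × 0.731 = 150551 W
η = P_out / P_in = 131296 / 150551 = 0.872 = 87.2%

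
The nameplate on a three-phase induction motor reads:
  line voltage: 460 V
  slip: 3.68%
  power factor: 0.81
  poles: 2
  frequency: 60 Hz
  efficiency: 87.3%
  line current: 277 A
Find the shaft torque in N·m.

430 N·m

P_in = √3·V·I·cosφ = 1.732 × 460 × 277 × 0.81 = 178760 W
P_out = η·P_in = 0.873 × 178760 = 156057 W
n_s = 120×60/2 = 3600 rpm; n = 3600×(1−0.0368) = 3468 rpm
ω = 2π×3468/60 = 363.2 rad/s
τ = P_out/ω = 156057/363.2 = 430 N·m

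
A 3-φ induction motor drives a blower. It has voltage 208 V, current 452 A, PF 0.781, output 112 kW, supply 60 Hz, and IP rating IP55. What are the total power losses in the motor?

15.2 kW

P_in = √3·V·I·cosφ = 1.732×208×452×0.781 = 127175 W
P_out = 112000 W
Losses = P_in − P_out = 127175 − 112000 = 15175 W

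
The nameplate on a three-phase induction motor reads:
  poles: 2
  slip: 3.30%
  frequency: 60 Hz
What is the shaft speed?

3481 rpm

n_s = 120f/p = 120×60/2 = 3600 rpm
n = n_s(1 − s) = 3600 × (1 − 0.033) = 3481 rpm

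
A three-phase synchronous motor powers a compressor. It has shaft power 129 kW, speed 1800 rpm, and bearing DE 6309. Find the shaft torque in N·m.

684 N·m

ω = 2π × 1800/60 = 188.5 rad/s
τ = P/ω = 129000/188.5 = 684 N·m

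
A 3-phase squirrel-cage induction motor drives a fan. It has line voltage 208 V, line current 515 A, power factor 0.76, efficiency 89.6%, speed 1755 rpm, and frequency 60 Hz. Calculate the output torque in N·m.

P_in = √3·V·I·cosφ = 1.732 × 208 × 515 × 0.76 = 141004 W
P_out = η·P_in = 0.896 × 141004 = 126340 W
n = 1755 rpm
ω = 2π×1755/60 = 183.8 rad/s
τ = P_out/ω = 126340/183.8 = 687 N·m

687 N·m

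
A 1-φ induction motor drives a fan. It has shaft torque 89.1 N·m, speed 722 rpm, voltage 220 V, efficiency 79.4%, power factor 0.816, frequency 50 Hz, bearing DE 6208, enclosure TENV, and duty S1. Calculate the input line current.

47.3 A

ω = 2π×722/60 = 75.61 rad/s; P_out = τω = 89.1 × 75.61 = 6737 W
P_in = P_out / η = 6737 / 0.794 = 8485 W
I = P_in / (V·cosφ) = 8485 / (220 × 0.816) = 47.3 A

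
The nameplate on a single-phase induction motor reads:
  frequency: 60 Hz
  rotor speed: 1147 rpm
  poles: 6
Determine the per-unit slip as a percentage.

4.42 %

n_s = 120f/p = 120×60/6 = 1200 rpm
s = (n_s − n)/n_s = (1200 − 1147)/1200 = 0.0442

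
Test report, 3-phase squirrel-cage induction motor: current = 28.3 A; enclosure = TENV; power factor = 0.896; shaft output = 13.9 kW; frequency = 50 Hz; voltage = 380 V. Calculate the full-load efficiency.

83.3 %

P_out = 13.9 kW = 13900 W
P_in = √3·V_L·I_L·cosφ = 1.732 × 380 × 28.3 × 0.896 = 16689 W
η = P_out / P_in = 13900 / 16689 = 0.833 = 83.3%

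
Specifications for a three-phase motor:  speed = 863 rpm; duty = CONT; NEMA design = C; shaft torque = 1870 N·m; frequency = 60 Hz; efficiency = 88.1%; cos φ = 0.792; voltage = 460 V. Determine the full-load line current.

ω = 2π×863/60 = 90.37 rad/s; P_out = τω = 1870 × 90.37 = 168992 W
P_in = P_out / η = 168992 / 0.881 = 191818 W
I_L = P_in / (√3·V_L·cosφ) = 191818 / (1.732 × 460 × 0.792) = 304 A

304 A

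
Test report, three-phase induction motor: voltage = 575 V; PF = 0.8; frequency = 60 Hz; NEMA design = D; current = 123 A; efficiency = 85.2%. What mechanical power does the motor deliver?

P_in = √3·V·I·cosφ = 1.732 × 575 × 123 × 0.8 = 97997 W
P_out = η·P_in = 0.852 × 97997 = 83493 W

83.5 kW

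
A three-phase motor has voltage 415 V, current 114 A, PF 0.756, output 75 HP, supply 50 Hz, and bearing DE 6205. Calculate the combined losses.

6000 W

P_in = √3·V·I·cosφ = 1.732×415×114×0.756 = 61947 W
P_out = 75×746 = 55950 W
Losses = P_in − P_out = 61947 − 55950 = 5997 W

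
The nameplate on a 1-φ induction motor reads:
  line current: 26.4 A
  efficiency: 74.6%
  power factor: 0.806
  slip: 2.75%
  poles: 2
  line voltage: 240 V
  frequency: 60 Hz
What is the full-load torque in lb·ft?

P_in = V·I·cosφ = 240 × 26.4 × 0.806 = 5107 W
P_out = η·P_in = 0.746 × 5107 = 3810 W
n_s = 120×60/2 = 3600 rpm; n = 3600×(1−0.0275) = 3501 rpm
ω = 2π×3501/60 = 366.6 rad/s
τ = P_out/ω = 3810/366.6 = 10.39 N·m
In lb·ft: 10.39/1.356 = 7.66 lb·ft

7.66 lb·ft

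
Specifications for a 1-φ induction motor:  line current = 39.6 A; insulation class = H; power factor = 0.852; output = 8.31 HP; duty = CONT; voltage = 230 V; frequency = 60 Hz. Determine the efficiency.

79.9 %

P_out = 8.31 × 746 = 6199 W
P_in = V·I·cosφ = 230 × 39.6 × 0.852 = 7760 W
η = P_out / P_in = 6199 / 7760 = 0.799 = 79.9%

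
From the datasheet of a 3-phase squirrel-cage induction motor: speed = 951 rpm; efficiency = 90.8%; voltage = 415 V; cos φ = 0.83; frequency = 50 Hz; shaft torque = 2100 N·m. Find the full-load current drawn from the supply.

386 A

ω = 2π×951/60 = 99.59 rad/s; P_out = τω = 2100 × 99.59 = 209139 W
P_in = P_out / η = 209139 / 0.908 = 230329 W
I_L = P_in / (√3·V_L·cosφ) = 230329 / (1.732 × 415 × 0.83) = 386 A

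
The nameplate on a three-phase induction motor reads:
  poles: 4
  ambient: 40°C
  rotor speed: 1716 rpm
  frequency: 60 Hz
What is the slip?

n_s = 120f/p = 120×60/4 = 1800 rpm
s = (n_s − n)/n_s = (1800 − 1716)/1800 = 0.0467

4.7 %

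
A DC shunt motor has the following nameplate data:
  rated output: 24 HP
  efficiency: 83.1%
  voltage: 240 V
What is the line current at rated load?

89.8 A

P_out = 24 × 746 = 17904 W
P_in = P_out / η = 17904 / 0.831 = 21545 W
I = P_in / V = 21545 / 240 = 89.8 A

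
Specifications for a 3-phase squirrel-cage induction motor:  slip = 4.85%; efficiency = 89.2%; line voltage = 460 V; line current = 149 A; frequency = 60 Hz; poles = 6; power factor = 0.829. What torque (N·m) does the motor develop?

734 N·m

P_in = √3·V·I·cosφ = 1.732 × 460 × 149 × 0.829 = 98412 W
P_out = η·P_in = 0.892 × 98412 = 87784 W
n_s = 120×60/6 = 1200 rpm; n = 1200×(1−0.0485) = 1142 rpm
ω = 2π×1142/60 = 119.6 rad/s
τ = P_out/ω = 87784/119.6 = 734 N·m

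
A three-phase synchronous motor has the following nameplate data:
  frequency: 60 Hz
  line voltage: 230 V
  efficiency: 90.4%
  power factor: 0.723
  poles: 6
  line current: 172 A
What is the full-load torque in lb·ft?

263 lb·ft

P_in = √3·V·I·cosφ = 1.732 × 230 × 172 × 0.723 = 49538 W
P_out = η·P_in = 0.904 × 49538 = 44782 W
n = n_s = 120×60/6 = 1200 rpm (synchronous)
ω = 2π×1200/60 = 125.7 rad/s
τ = P_out/ω = 44782/125.7 = 356.3 N·m
In lb·ft: 356.3/1.356 = 263 lb·ft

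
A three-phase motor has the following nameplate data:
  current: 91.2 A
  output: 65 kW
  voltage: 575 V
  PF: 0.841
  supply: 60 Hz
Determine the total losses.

11400 W

P_in = √3·V·I·cosφ = 1.732×575×91.2×0.841 = 76385 W
P_out = 65000 W
Losses = P_in − P_out = 76385 − 65000 = 11385 W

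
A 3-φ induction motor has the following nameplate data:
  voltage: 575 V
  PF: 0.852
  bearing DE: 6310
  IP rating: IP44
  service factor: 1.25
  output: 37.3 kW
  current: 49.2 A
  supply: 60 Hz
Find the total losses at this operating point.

P_in = √3·V·I·cosφ = 1.732×575×49.2×0.852 = 41747 W
P_out = 37300 W
Losses = P_in − P_out = 41747 − 37300 = 4447 W

4.45 kW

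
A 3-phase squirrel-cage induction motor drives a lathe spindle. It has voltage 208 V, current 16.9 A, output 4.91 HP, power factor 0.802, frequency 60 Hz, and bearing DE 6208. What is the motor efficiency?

P_out = 4.91 × 746 = 3663 W
P_in = √3·V_L·I_L·cosφ = 1.732 × 208 × 16.9 × 0.802 = 4883 W
η = P_out / P_in = 3663 / 4883 = 0.750 = 75.0%

75.0 %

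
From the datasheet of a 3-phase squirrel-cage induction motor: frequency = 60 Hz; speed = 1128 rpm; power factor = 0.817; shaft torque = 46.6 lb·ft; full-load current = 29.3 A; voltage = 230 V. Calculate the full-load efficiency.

78.3 %

τ = 46.6 lb·ft × 1.356 = 63.19 N·m
ω = 2π × 1128/60 = 118.1 rad/s; P_out = τω = 63.19 × 118.1 = 7463 W
P_in = √3·V_L·I_L·cosφ = 1.732 × 230 × 29.3 × 0.817 = 9536 W
η = P_out / P_in = 7463 / 9536 = 0.783 = 78.3%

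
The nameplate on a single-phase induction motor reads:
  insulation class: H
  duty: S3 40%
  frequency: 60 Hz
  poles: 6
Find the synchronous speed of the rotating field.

1200 rpm

n_s = 120f/p = 120×60/6 = 1200 rpm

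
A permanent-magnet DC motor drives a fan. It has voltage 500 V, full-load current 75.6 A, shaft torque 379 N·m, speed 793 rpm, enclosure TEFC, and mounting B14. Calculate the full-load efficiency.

ω = 2π × 793/60 = 83.04 rad/s; P_out = τω = 379 × 83.04 = 31472 W
P_in = V·I = 500 × 75.6 = 37800 W
η = P_out / P_in = 31472 / 37800 = 0.833 = 83.3%

83.3 %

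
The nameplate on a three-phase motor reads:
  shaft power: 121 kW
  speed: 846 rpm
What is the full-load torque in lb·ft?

ω = 2π × 846/60 = 88.59 rad/s
τ = P/ω = 121000/88.59 = 1366 N·m
In lb·ft: 1366/1.356 = 1010 lb·ft

1010 lb·ft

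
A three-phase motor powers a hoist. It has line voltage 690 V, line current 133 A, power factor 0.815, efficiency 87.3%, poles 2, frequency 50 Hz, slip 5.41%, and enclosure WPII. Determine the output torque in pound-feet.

P_in = √3·V·I·cosφ = 1.732 × 690 × 133 × 0.815 = 129541 W
P_out = η·P_in = 0.873 × 129541 = 113089 W
n_s = 120×50/2 = 3000 rpm; n = 3000×(1−0.0541) = 2838 rpm
ω = 2π×2838/60 = 297.2 rad/s
τ = P_out/ω = 113089/297.2 = 380.5 N·m
In lb·ft: 380.5/1.356 = 281 lb·ft

281 lb·ft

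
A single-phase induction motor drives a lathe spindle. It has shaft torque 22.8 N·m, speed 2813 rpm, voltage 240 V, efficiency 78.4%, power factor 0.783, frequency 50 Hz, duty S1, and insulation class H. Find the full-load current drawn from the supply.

ω = 2π×2813/60 = 294.6 rad/s; P_out = τω = 22.8 × 294.6 = 6717 W
P_in = P_out / η = 6717 / 0.784 = 8568 W
I = P_in / (V·cosφ) = 8568 / (240 × 0.783) = 45.6 A

45.6 A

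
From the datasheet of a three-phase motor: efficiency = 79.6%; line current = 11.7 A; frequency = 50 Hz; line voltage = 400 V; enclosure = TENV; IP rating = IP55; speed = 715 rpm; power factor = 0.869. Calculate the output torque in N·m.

74.9 N·m

P_in = √3·V·I·cosφ = 1.732 × 400 × 11.7 × 0.869 = 7044 W
P_out = η·P_in = 0.796 × 7044 = 5607 W
n = 715 rpm
ω = 2π×715/60 = 74.87 rad/s
τ = P_out/ω = 5607/74.87 = 74.9 N·m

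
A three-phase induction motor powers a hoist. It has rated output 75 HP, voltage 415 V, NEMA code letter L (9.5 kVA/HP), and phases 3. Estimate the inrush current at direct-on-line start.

991 A

S_LR = 9.5 × 75 = 712.5 kVA
I_LR = S_LR/(√3·V_L) = 712500/(1.732×415) = 991 A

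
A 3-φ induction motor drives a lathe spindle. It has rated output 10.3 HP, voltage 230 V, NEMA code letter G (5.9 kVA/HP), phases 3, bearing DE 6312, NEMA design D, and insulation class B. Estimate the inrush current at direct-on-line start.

153 A

S_LR = 5.9 × 10.3 = 60.77 kVA
I_LR = S_LR/(√3·V_L) = 60770/(1.732×230) = 153 A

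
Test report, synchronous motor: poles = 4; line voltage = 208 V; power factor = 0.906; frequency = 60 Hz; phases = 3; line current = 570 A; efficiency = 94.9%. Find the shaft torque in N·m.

P_in = √3·V·I·cosφ = 1.732 × 208 × 570 × 0.906 = 186043 W
P_out = η·P_in = 0.949 × 186043 = 176555 W
n = n_s = 120×60/4 = 1800 rpm (synchronous)
ω = 2π×1800/60 = 188.5 rad/s
τ = P_out/ω = 176555/188.5 = 937 N·m

937 N·m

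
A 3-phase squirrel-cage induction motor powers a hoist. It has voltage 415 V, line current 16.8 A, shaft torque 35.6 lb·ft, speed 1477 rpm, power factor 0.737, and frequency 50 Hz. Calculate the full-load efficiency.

τ = 35.6 lb·ft × 1.356 = 48.27 N·m
ω = 2π × 1477/60 = 154.7 rad/s; P_out = τω = 48.27 × 154.7 = 7467 W
P_in = √3·V_L·I_L·cosφ = 1.732 × 415 × 16.8 × 0.737 = 8900 W
η = P_out / P_in = 7467 / 8900 = 0.839 = 83.9%

83.9 %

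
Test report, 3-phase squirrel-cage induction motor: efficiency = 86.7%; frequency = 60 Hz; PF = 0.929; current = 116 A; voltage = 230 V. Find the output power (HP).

P_in = √3·V·I·cosφ = 1.732 × 230 × 116 × 0.929 = 42929 W
P_out = η·P_in = 0.867 × 42929 = 37219 W
= 37219/746 = 49.9 HP

49.9 HP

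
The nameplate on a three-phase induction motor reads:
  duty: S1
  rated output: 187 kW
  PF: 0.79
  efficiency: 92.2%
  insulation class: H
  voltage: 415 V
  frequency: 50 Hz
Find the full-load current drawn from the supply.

P_out = 187 kW = 187000 W
P_in = P_out / η = 187000 / 0.922 = 202820 W
I_L = P_in / (√3·V_L·cosφ) = 202820 / (1.732 × 415 × 0.79) = 357 A

357 A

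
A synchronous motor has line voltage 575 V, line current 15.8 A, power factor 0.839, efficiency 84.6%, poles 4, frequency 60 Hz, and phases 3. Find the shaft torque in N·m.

59.3 N·m

P_in = √3·V·I·cosφ = 1.732 × 575 × 15.8 × 0.839 = 13202 W
P_out = η·P_in = 0.846 × 13202 = 11169 W
n = n_s = 120×60/4 = 1800 rpm (synchronous)
ω = 2π×1800/60 = 188.5 rad/s
τ = P_out/ω = 11169/188.5 = 59.3 N·m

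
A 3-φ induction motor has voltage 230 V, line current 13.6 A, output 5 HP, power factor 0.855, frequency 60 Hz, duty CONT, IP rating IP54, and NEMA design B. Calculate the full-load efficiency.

80.5 %

P_out = 5 × 746 = 3730 W
P_in = √3·V_L·I_L·cosφ = 1.732 × 230 × 13.6 × 0.855 = 4632 W
η = P_out / P_in = 3730 / 4632 = 0.805 = 80.5%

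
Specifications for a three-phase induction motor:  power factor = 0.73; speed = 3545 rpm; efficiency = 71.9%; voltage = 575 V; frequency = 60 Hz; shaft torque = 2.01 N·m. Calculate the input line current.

ω = 2π×3545/60 = 371.2 rad/s; P_out = τω = 2.01 × 371.2 = 746 W
P_in = P_out / η = 746 / 0.719 = 1038 W
I_L = P_in / (√3·V_L·cosφ) = 1038 / (1.732 × 575 × 0.73) = 1.43 A

1.43 A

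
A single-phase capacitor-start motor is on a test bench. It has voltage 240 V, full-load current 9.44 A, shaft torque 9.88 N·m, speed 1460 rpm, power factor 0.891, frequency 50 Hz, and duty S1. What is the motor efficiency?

ω = 2π × 1460/60 = 152.9 rad/s; P_out = τω = 9.88 × 152.9 = 1511 W
P_in = V·I·cosφ = 240 × 9.44 × 0.891 = 2019 W
η = P_out / P_in = 1511 / 2019 = 0.748 = 74.8%

74.8 %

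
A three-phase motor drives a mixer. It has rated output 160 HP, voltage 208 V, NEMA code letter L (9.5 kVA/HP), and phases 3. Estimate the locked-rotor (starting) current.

4220 A

S_LR = 9.5 × 160 = 1520 kVA
I_LR = S_LR/(√3·V_L) = 1520000/(1.732×208) = 4220 A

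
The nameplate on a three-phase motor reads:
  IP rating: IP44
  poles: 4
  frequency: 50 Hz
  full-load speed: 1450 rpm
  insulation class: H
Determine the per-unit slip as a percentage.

n_s = 120f/p = 120×50/4 = 1500 rpm
s = (n_s − n)/n_s = (1500 − 1450)/1500 = 0.0333

3.33 %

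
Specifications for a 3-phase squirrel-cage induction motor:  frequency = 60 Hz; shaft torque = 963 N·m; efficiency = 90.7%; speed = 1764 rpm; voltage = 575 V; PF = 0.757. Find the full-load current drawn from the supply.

260 A

ω = 2π×1764/60 = 184.7 rad/s; P_out = τω = 963 × 184.7 = 177866 W
P_in = P_out / η = 177866 / 0.907 = 196104 W
I_L = P_in / (√3·V_L·cosφ) = 196104 / (1.732 × 575 × 0.757) = 260 A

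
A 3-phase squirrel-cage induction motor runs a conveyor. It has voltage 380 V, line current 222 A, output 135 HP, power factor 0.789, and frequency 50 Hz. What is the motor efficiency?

87.4 %

P_out = 135 × 746 = 100710 W
P_in = √3·V_L·I_L·cosφ = 1.732 × 380 × 222 × 0.789 = 115282 W
η = P_out / P_in = 100710 / 115282 = 0.874 = 87.4%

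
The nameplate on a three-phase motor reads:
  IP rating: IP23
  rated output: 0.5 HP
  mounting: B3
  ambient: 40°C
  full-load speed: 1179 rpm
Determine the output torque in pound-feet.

2.23 lb·ft

P_out = 0.5 × 746 = 373 W
ω = 2π × 1179/60 = 123.5 rad/s
τ = P_out/ω = 373/123.5 = 3.02 N·m
In lb·ft: 3.02/1.356 = 2.23 lb·ft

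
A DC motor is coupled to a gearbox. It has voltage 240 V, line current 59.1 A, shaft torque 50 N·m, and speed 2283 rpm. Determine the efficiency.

ω = 2π × 2283/60 = 239.1 rad/s; P_out = τω = 50 × 239.1 = 11955 W
P_in = V·I = 240 × 59.1 = 14184 W
η = P_out / P_in = 11955 / 14184 = 0.843 = 84.3%

84.3 %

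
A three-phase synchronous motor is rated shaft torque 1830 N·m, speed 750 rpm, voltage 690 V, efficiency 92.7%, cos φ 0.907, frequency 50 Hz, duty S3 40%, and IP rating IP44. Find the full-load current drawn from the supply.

143 A

ω = 2π×750/60 = 78.54 rad/s; P_out = τω = 1830 × 78.54 = 143728 W
P_in = P_out / η = 143728 / 0.927 = 155046 W
I_L = P_in / (√3·V_L·cosφ) = 155046 / (1.732 × 690 × 0.907) = 143 A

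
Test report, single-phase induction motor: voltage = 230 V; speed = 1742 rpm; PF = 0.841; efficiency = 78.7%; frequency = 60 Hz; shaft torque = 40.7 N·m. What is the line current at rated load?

48.8 A

ω = 2π×1742/60 = 182.4 rad/s; P_out = τω = 40.7 × 182.4 = 7424 W
P_in = P_out / η = 7424 / 0.787 = 9433 W
I = P_in / (V·cosφ) = 9433 / (230 × 0.841) = 48.8 A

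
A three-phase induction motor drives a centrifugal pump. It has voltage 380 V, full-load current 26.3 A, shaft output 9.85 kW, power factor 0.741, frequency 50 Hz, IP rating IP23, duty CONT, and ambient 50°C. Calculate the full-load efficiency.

P_out = 9.85 kW = 9850 W
P_in = √3·V_L·I_L·cosφ = 1.732 × 380 × 26.3 × 0.741 = 12826 W
η = P_out / P_in = 9850 / 12826 = 0.768 = 76.8%

76.8 %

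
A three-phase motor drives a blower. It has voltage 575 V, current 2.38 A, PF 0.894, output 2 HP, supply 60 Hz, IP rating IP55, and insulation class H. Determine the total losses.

P_in = √3·V·I·cosφ = 1.732×575×2.38×0.894 = 2119 W
P_out = 2×746 = 1492 W
Losses = P_in − P_out = 2119 − 1492 = 627 W

627 W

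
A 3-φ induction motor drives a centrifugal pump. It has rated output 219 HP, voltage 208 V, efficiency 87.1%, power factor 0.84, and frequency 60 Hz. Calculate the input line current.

620 A

P_out = 219 × 746 = 163374 W
P_in = P_out / η = 163374 / 0.871 = 187571 W
I_L = P_in / (√3·V_L·cosφ) = 187571 / (1.732 × 208 × 0.84) = 620 A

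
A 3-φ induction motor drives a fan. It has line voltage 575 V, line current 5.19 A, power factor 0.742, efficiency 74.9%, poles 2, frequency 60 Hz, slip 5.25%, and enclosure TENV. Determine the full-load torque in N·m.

8.04 N·m

P_in = √3·V·I·cosφ = 1.732 × 575 × 5.19 × 0.742 = 3835 W
P_out = η·P_in = 0.749 × 3835 = 2872 W
n_s = 120×60/2 = 3600 rpm; n = 3600×(1−0.0525) = 3411 rpm
ω = 2π×3411/60 = 357.2 rad/s
τ = P_out/ω = 2872/357.2 = 8.04 N·m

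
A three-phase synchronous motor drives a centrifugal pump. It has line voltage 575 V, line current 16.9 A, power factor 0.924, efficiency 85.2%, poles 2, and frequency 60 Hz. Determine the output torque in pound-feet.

25.9 lb·ft

P_in = √3·V·I·cosφ = 1.732 × 575 × 16.9 × 0.924 = 15552 W
P_out = η·P_in = 0.852 × 15552 = 13250 W
n = n_s = 120×60/2 = 3600 rpm (synchronous)
ω = 2π×3600/60 = 377 rad/s
τ = P_out/ω = 13250/377 = 35.15 N·m
In lb·ft: 35.15/1.356 = 25.9 lb·ft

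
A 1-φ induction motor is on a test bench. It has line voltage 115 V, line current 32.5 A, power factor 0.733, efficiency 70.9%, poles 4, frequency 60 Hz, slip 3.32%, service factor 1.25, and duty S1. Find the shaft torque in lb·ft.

P_in = V·I·cosφ = 115 × 32.5 × 0.733 = 2740 W
P_out = η·P_in = 0.709 × 2740 = 1943 W
n_s = 120×60/4 = 1800 rpm; n = 1800×(1−0.0332) = 1740 rpm
ω = 2π×1740/60 = 182.2 rad/s
τ = P_out/ω = 1943/182.2 = 10.66 N·m
In lb·ft: 10.66/1.356 = 7.86 lb·ft

7.86 lb·ft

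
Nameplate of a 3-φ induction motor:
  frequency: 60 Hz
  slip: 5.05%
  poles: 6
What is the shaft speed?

n_s = 120f/p = 120×60/6 = 1200 rpm
n = n_s(1 − s) = 1200 × (1 − 0.0505) = 1139 rpm

1139 rpm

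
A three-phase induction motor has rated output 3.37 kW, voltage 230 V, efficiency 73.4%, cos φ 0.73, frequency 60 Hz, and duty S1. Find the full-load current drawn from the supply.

P_out = 3.37 kW = 3370 W
P_in = P_out / η = 3370 / 0.734 = 4591 W
I_L = P_in / (√3·V_L·cosφ) = 4591 / (1.732 × 230 × 0.73) = 15.8 A

15.8 A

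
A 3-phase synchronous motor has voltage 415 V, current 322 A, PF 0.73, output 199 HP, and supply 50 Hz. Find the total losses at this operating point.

20500 W

P_in = √3·V·I·cosφ = 1.732×415×322×0.73 = 168956 W
P_out = 199×746 = 148454 W
Losses = P_in − P_out = 168956 − 148454 = 20502 W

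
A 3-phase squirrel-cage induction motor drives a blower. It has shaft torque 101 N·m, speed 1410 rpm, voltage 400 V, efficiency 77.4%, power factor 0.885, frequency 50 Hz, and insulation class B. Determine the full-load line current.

31.4 A

ω = 2π×1410/60 = 147.7 rad/s; P_out = τω = 101 × 147.7 = 14918 W
P_in = P_out / η = 14918 / 0.774 = 19274 W
I_L = P_in / (√3·V_L·cosφ) = 19274 / (1.732 × 400 × 0.885) = 31.4 A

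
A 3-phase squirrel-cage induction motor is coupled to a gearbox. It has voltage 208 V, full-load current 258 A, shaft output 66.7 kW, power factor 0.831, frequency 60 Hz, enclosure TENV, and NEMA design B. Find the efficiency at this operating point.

P_out = 66.7 kW = 66700 W
P_in = √3·V_L·I_L·cosφ = 1.732 × 208 × 258 × 0.831 = 77238 W
η = P_out / P_in = 66700 / 77238 = 0.864 = 86.4%

86.4 %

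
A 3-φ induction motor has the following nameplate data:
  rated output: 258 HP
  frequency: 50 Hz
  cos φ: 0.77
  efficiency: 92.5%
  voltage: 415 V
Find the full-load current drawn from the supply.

376 A

P_out = 258 × 746 = 192468 W
P_in = P_out / η = 192468 / 0.925 = 208074 W
I_L = P_in / (√3·V_L·cosφ) = 208074 / (1.732 × 415 × 0.77) = 376 A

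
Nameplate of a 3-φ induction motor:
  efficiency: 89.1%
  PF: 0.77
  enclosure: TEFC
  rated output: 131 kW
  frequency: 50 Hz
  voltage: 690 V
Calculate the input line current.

P_out = 131 kW = 131000 W
P_in = P_out / η = 131000 / 0.891 = 147026 W
I_L = P_in / (√3·V_L·cosφ) = 147026 / (1.732 × 690 × 0.77) = 160 A

160 A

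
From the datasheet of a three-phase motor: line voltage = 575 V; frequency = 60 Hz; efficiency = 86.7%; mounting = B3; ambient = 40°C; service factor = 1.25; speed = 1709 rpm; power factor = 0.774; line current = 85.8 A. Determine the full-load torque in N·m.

320 N·m

P_in = √3·V·I·cosφ = 1.732 × 575 × 85.8 × 0.774 = 66137 W
P_out = η·P_in = 0.867 × 66137 = 57341 W
n = 1709 rpm
ω = 2π×1709/60 = 179 rad/s
τ = P_out/ω = 57341/179 = 320 N·m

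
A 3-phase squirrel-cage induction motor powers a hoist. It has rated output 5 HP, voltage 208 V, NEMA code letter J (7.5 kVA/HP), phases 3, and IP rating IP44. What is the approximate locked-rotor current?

S_LR = 7.5 × 5 = 37.5 kVA
I_LR = S_LR/(√3·V_L) = 37500/(1.732×208) = 104 A

104 A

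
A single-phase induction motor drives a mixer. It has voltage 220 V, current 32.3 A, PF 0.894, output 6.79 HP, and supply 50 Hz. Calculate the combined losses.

P_in = V·I·cosφ = 220×32.3×0.894 = 6353 W
P_out = 6.79×746 = 5065 W
Losses = P_in − P_out = 6353 − 5065 = 1288 W

1290 W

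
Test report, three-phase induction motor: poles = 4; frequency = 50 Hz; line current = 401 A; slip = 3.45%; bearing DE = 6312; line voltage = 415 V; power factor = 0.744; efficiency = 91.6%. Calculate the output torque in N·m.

1300 N·m

P_in = √3·V·I·cosφ = 1.732 × 415 × 401 × 0.744 = 214444 W
P_out = η·P_in = 0.916 × 214444 = 196431 W
n_s = 120×50/4 = 1500 rpm; n = 1500×(1−0.0345) = 1448 rpm
ω = 2π×1448/60 = 151.6 rad/s
τ = P_out/ω = 196431/151.6 = 1300 N·m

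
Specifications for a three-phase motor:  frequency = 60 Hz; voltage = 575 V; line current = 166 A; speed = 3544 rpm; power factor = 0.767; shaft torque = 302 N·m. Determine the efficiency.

ω = 2π × 3544/60 = 371.1 rad/s; P_out = τω = 302 × 371.1 = 112072 W
P_in = √3·V_L·I_L·cosφ = 1.732 × 575 × 166 × 0.767 = 126800 W
η = P_out / P_in = 112072 / 126800 = 0.884 = 88.4%

88.4 %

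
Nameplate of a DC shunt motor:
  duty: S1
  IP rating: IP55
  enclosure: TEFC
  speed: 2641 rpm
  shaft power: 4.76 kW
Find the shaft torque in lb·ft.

12.7 lb·ft

ω = 2π × 2641/60 = 276.6 rad/s
τ = P/ω = 4760/276.6 = 17.21 N·m
In lb·ft: 17.21/1.356 = 12.7 lb·ft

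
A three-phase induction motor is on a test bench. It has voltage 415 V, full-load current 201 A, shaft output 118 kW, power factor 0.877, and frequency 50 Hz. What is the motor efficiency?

P_out = 118 kW = 118000 W
P_in = √3·V_L·I_L·cosφ = 1.732 × 415 × 201 × 0.877 = 126704 W
η = P_out / P_in = 118000 / 126704 = 0.931 = 93.1%

93.1 %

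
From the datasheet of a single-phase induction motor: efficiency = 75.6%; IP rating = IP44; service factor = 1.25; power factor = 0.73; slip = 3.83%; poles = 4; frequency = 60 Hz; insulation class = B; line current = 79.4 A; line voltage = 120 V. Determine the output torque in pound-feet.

P_in = V·I·cosφ = 120 × 79.4 × 0.73 = 6955 W
P_out = η·P_in = 0.756 × 6955 = 5258 W
n_s = 120×60/4 = 1800 rpm; n = 1800×(1−0.0383) = 1731 rpm
ω = 2π×1731/60 = 181.3 rad/s
τ = P_out/ω = 5258/181.3 = 29 N·m
In lb·ft: 29/1.356 = 21.4 lb·ft

21.4 lb·ft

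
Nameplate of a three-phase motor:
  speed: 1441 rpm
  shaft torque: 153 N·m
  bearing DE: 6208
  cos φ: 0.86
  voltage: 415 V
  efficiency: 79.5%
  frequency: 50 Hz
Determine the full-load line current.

ω = 2π×1441/60 = 150.9 rad/s; P_out = τω = 153 × 150.9 = 23088 W
P_in = P_out / η = 23088 / 0.795 = 29042 W
I_L = P_in / (√3·V_L·cosφ) = 29042 / (1.732 × 415 × 0.86) = 47 A

47 A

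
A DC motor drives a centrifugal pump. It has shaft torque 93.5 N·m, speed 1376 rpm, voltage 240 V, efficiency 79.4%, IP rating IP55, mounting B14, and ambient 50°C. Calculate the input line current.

ω = 2π×1376/60 = 144.1 rad/s; P_out = τω = 93.5 × 144.1 = 13473 W
P_in = P_out / η = 13473 / 0.794 = 16969 W
I = P_in / V = 16969 / 240 = 70.7 A

70.7 A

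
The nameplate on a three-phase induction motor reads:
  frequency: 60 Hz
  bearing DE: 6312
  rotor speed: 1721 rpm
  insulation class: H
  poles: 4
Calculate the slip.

n_s = 120f/p = 120×60/4 = 1800 rpm
s = (n_s − n)/n_s = (1800 − 1721)/1800 = 0.0439

4.39 %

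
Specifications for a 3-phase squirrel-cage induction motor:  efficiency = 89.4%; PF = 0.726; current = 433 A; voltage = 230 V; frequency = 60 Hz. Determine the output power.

P_in = √3·V·I·cosφ = 1.732 × 230 × 433 × 0.726 = 125228 W
P_out = η·P_in = 0.894 × 125228 = 111954 W

112 kW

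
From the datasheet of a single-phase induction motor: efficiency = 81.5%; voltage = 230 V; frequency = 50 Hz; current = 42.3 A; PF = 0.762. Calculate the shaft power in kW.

6.04 kW

P_in = V·I·cosφ = 230 × 42.3 × 0.762 = 7413 W
P_out = η·P_in = 0.815 × 7413 = 6042 W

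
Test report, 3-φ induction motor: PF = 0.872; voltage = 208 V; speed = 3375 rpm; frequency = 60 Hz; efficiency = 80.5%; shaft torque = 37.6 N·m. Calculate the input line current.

ω = 2π×3375/60 = 353.4 rad/s; P_out = τω = 37.6 × 353.4 = 13288 W
P_in = P_out / η = 13288 / 0.805 = 16507 W
I_L = P_in / (√3·V_L·cosφ) = 16507 / (1.732 × 208 × 0.872) = 52.5 A

52.5 A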